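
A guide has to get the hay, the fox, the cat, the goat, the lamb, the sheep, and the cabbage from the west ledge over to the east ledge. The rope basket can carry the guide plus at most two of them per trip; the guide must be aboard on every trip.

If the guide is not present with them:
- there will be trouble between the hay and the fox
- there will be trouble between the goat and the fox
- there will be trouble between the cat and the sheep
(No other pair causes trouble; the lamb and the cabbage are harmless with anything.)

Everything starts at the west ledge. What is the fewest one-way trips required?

7

Counting alone: the guide can take at most 2 across per trip to the east ledge, so moving all 7 needs at least 4 loaded trips out, with a return between consecutive ones — at least 7 crossings.
The plan below uses exactly 7 crossings, so it is optimal:
1. Guide goes to the east ledge with the cat and the fox.
2. Guide goes back to the west ledge alone.
3. Guide goes to the east ledge with the goat and the hay.
4. Guide goes back to the west ledge with the fox.
5. Guide goes to the east ledge with the cabbage and the lamb.
6. Guide goes back to the west ledge alone.
7. Guide goes to the east ledge with the fox and the sheep.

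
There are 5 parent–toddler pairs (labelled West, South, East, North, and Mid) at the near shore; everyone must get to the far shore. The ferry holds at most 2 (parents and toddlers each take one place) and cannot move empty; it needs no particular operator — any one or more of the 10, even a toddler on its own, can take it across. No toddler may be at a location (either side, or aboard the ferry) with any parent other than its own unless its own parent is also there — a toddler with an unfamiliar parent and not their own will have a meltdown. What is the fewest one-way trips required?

impossible

Following every safe sequence of crossings from the start, the most of the 10 that can be at the far shore as the ferry arrives there on crossings 1, 3, 5, 7 is 2, 3, 4, 5 respectively; the best ever achieved is 5 of 10.
From crossing 9 on, no configuration arises that was not already reachable earlier: only 82 distinct safe configurations (who is on which side, and where the ferry is) can ever be reached, none of them has everyone across, and every continuation just revisits them. So no valid plan exists.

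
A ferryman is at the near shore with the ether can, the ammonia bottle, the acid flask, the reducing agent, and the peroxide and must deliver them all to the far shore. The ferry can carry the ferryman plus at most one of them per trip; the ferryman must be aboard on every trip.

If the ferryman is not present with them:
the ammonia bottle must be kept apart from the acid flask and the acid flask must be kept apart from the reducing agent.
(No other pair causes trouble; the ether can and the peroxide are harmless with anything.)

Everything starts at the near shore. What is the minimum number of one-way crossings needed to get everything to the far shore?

11

Counting alone: the ferryman can take at most 1 across per trip to the far shore, so moving all 5 needs at least 5 loaded trips out, with a return between consecutive ones — at least 9 crossings.
The safety rule pushes this higher. Following every safe sequence of crossings, the most of the 5 that can be at the far shore as the ferry arrives there on crossing 9 is 4 — never all 5.
So no plan with fewer than 11 crossings exists, and this one achieves 11:
1. Ferryman goes to the far shore with the acid flask.  [the near shore: the ammonia bottle, the ether can, the peroxide, the reducing agent | the far shore: the acid flask]
2. Ferryman goes back to the near shore alone.  [the near shore: the ammonia bottle, the ether can, the peroxide, the reducing agent | the far shore: the acid flask]
3. Ferryman goes to the far shore with the ether can.  [the near shore: the ammonia bottle, the peroxide, the reducing agent | the far shore: the acid flask, the ether can]
4. Ferryman goes back to the near shore alone.  [the near shore: the ammonia bottle, the peroxide, the reducing agent | the far shore: the acid flask, the ether can]
5. Ferryman goes to the far shore with the ammonia bottle.  [the near shore: the peroxide, the reducing agent | the far shore: the acid flask, the ammonia bottle, the ether can]
6. Ferryman goes back to the near shore with the acid flask.  [the near shore: the acid flask, the peroxide, the reducing agent | the far shore: the ammonia bottle, the ether can]
7. Ferryman goes to the far shore with the reducing agent.  [the near shore: the acid flask, the peroxide | the far shore: the ammonia bottle, the ether can, the reducing agent]
8. Ferryman goes back to the near shore alone.  [the near shore: the acid flask, the peroxide | the far shore: the ammonia bottle, the ether can, the reducing agent]
9. Ferryman goes to the far shore with the peroxide.  [the near shore: the acid flask | the far shore: the ammonia bottle, the ether can, the peroxide, the reducing agent]
10. Ferryman goes back to the near shore alone.  [the near shore: the acid flask | the far shore: the ammonia bottle, the ether can, the peroxide, the reducing agent]
11. Ferryman goes to the far shore with the acid flask.  [the near shore: — | the far shore: the acid flask, the ammonia bottle, the ether can, the peroxide, the reducing agent]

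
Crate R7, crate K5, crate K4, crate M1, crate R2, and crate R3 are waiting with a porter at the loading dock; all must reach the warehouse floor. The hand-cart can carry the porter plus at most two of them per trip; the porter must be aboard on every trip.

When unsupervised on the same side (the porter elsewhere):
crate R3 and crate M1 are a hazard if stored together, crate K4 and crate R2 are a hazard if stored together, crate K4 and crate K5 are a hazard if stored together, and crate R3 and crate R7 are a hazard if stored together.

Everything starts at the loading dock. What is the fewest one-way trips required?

Counting alone: the porter can take at most 2 across per trip to the warehouse floor, so moving all 6 needs at least 3 loaded trips out, with a return between consecutive ones — at least 5 crossings.
The safety rule pushes this higher. Following every safe sequence of crossings, the most of the 6 that can be at the warehouse floor as the hand-cart arrives there on crossing 5 is 5 — never all 6.
So no plan with fewer than 7 crossings exists, and this one achieves 7:
1. Porter goes to the warehouse floor with crate K4 and crate R3.  [the loading dock: crate K5, crate M1, crate R2, crate R7 | the warehouse floor: crate K4, crate R3]
2. Porter goes back to the loading dock alone.  [the loading dock: crate K5, crate M1, crate R2, crate R7 | the warehouse floor: crate K4, crate R3]
3. Porter goes to the warehouse floor with crate K5 and crate R7.  [the loading dock: crate M1, crate R2 | the warehouse floor: crate K4, crate K5, crate R3, crate R7]
4. Porter goes back to the loading dock with crate K4 and crate R3.  [the loading dock: crate K4, crate M1, crate R2, crate R3 | the warehouse floor: crate K5, crate R7]
5. Porter goes to the warehouse floor with crate M1 and crate R2.  [the loading dock: crate K4, crate R3 | the warehouse floor: crate K5, crate M1, crate R2, crate R7]
6. Porter goes back to the loading dock alone.  [the loading dock: crate K4, crate R3 | the warehouse floor: crate K5, crate M1, crate R2, crate R7]
7. Porter goes to the warehouse floor with crate K4 and crate R3.  [the loading dock: — | the warehouse floor: crate K4, crate K5, crate M1, crate R2, crate R3, crate R7]

7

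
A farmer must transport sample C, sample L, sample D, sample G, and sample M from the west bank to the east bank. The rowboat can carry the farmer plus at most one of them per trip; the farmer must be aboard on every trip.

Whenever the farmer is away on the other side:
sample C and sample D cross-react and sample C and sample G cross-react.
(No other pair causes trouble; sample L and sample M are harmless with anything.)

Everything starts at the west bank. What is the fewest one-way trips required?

11

Counting alone: the farmer can take at most 1 across per trip to the east bank, so moving all 5 needs at least 5 loaded trips out, with a return between consecutive ones — at least 9 crossings.
The safety rule pushes this higher. Following every safe sequence of crossings, the most of the 5 that can be at the east bank as the rowboat arrives there on crossing 9 is 4 — never all 5.
So no plan with fewer than 11 crossings exists, and this one achieves 11:
1. Farmer goes to the east bank with sample C.  [the west bank: sample D, sample G, sample L, sample M | the east bank: sample C]
2. Farmer goes back to the west bank alone.  [the west bank: sample D, sample G, sample L, sample M | the east bank: sample C]
3. Farmer goes to the east bank with sample L.  [the west bank: sample D, sample G, sample M | the east bank: sample C, sample L]
4. Farmer goes back to the west bank alone.  [the west bank: sample D, sample G, sample M | the east bank: sample C, sample L]
5. Farmer goes to the east bank with sample D.  [the west bank: sample G, sample M | the east bank: sample C, sample D, sample L]
6. Farmer goes back to the west bank with sample C.  [the west bank: sample C, sample G, sample M | the east bank: sample D, sample L]
7. Farmer goes to the east bank with sample G.  [the west bank: sample C, sample M | the east bank: sample D, sample G, sample L]
8. Farmer goes back to the west bank alone.  [the west bank: sample C, sample M | the east bank: sample D, sample G, sample L]
9. Farmer goes to the east bank with sample M.  [the west bank: sample C | the east bank: sample D, sample G, sample L, sample M]
10. Farmer goes back to the west bank alone.  [the west bank: sample C | the east bank: sample D, sample G, sample L, sample M]
11. Farmer goes to the east bank with sample C.  [the west bank: — | the east bank: sample C, sample D, sample G, sample L, sample M]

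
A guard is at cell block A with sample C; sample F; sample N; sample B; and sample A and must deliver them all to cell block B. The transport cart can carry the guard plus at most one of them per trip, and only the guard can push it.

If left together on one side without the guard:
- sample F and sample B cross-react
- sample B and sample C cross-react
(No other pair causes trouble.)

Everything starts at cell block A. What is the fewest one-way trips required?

Counting alone: the guard can take at most 1 across per trip to cell block B, so moving all 5 needs at least 5 loaded trips out, with a return between consecutive ones — at least 9 crossings.
The safety rule pushes this higher. Following every safe sequence of crossings, the most of the 5 that can be at cell block B as the transport cart arrives there on crossing 9 is 4 — never all 5.
So no plan with fewer than 11 crossings exists, and this one achieves 11:
1. Guard goes to cell block B with sample B.  [cell block A: sample A, sample C, sample F, sample N | cell block B: sample B]
2. Guard goes back to cell block A alone.  [cell block A: sample A, sample C, sample F, sample N | cell block B: sample B]
3. Guard goes to cell block B with sample C.  [cell block A: sample A, sample F, sample N | cell block B: sample B, sample C]
4. Guard goes back to cell block A with sample B.  [cell block A: sample A, sample B, sample F, sample N | cell block B: sample C]
5. Guard goes to cell block B with sample F.  [cell block A: sample A, sample B, sample N | cell block B: sample C, sample F]
6. Guard goes back to cell block A alone.  [cell block A: sample A, sample B, sample N | cell block B: sample C, sample F]
7. Guard goes to cell block B with sample N.  [cell block A: sample A, sample B | cell block B: sample C, sample F, sample N]
8. Guard goes back to cell block A alone.  [cell block A: sample A, sample B | cell block B: sample C, sample F, sample N]
9. Guard goes to cell block B with sample A.  [cell block A: sample B | cell block B: sample A, sample C, sample F, sample N]
10. Guard goes back to cell block A alone.  [cell block A: sample B | cell block B: sample A, sample C, sample F, sample N]
11. Guard goes to cell block B with sample B.  [cell block A: — | cell block B: sample A, sample B, sample C, sample F, sample N]

11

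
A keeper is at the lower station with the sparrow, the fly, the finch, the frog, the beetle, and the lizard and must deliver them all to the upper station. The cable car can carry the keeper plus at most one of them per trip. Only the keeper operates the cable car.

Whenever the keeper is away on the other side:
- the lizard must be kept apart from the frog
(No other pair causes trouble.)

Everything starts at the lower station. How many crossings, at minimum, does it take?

11

Counting alone: the keeper can take at most 1 across per trip to the upper station, so moving all 6 needs at least 6 loaded trips out, with a return between consecutive ones — at least 11 crossings.
The plan below uses exactly 11 crossings, so it is optimal:
1. Keeper goes to the upper station with the frog.  [the lower station: the beetle, the finch, the fly, the lizard, the sparrow | the upper station: the frog]
2. Keeper goes back to the lower station alone.  [the lower station: the beetle, the finch, the fly, the lizard, the sparrow | the upper station: the frog]
3. Keeper goes to the upper station with the sparrow.  [the lower station: the beetle, the finch, the fly, the lizard | the upper station: the frog, the sparrow]
4. Keeper goes back to the lower station alone.  [the lower station: the beetle, the finch, the fly, the lizard | the upper station: the frog, the sparrow]
5. Keeper goes to the upper station with the fly.  [the lower station: the beetle, the finch, the lizard | the upper station: the fly, the frog, the sparrow]
6. Keeper goes back to the lower station alone.  [the lower station: the beetle, the finch, the lizard | the upper station: the fly, the frog, the sparrow]
7. Keeper goes to the upper station with the finch.  [the lower station: the beetle, the lizard | the upper station: the finch, the fly, the frog, the sparrow]
8. Keeper goes back to the lower station alone.  [the lower station: the beetle, the lizard | the upper station: the finch, the fly, the frog, the sparrow]
9. Keeper goes to the upper station with the beetle.  [the lower station: the lizard | the upper station: the beetle, the finch, the fly, the frog, the sparrow]
10. Keeper goes back to the lower station alone.  [the lower station: the lizard | the upper station: the beetle, the finch, the fly, the frog, the sparrow]
11. Keeper goes to the upper station with the lizard.  [the lower station: — | the upper station: the beetle, the finch, the fly, the frog, the lizard, the sparrow]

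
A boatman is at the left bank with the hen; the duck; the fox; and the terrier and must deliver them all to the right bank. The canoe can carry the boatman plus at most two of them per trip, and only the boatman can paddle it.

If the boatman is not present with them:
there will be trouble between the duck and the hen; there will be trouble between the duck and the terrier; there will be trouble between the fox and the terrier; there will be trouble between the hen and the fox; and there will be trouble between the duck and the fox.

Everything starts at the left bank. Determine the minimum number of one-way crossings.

5

Counting alone: the boatman can take at most 2 across per trip to the right bank, so moving all 4 needs at least 2 loaded trips out, with a return between consecutive ones — at least 3 crossings.
The safety rule pushes this higher. Following every safe sequence of crossings, the most of the 4 that can be at the right bank as the canoe arrives there on crossing 3 is 3 — never all 4.
So no plan with fewer than 5 crossings exists, and this one achieves 5:
1. Boatman goes to the right bank with the duck and the fox.  [the left bank: the hen, the terrier | the right bank: the duck, the fox]
2. Boatman goes back to the left bank with the duck.  [the left bank: the duck, the hen, the terrier | the right bank: the fox]
3. Boatman goes to the right bank with the hen and the terrier.  [the left bank: the duck | the right bank: the fox, the hen, the terrier]
4. Boatman goes back to the left bank with the fox.  [the left bank: the duck, the fox | the right bank: the hen, the terrier]
5. Boatman goes to the right bank with the duck and the fox.  [the left bank: — | the right bank: the duck, the fox, the hen, the terrier]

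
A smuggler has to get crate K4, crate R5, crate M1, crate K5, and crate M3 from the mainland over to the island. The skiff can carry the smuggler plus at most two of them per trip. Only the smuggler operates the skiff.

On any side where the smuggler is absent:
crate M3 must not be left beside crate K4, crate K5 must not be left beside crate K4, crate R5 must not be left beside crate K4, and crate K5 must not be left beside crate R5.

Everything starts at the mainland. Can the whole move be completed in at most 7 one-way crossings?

Yes

Yes — this plan uses 7 crossings (≤ 7):
1. Smuggler goes to the island with crate K4 and crate R5.
2. Smuggler goes back to the mainland with crate K4.
3. Smuggler goes to the island with crate K4 and crate M1.
4. Smuggler goes back to the mainland with crate K4.
5. Smuggler goes to the island with crate K4 and crate M3.
6. Smuggler goes back to the mainland with crate K4.
7. Smuggler goes to the island with crate K4 and crate K5.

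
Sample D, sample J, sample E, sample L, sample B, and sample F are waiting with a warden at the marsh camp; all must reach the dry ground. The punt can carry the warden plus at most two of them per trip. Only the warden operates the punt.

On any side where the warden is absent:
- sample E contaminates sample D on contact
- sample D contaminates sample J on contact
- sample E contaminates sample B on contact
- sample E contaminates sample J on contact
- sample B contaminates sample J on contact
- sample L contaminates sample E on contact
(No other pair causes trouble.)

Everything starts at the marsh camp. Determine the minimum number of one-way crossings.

9

Counting alone: the warden can take at most 2 across per trip to the dry ground, so moving all 6 needs at least 3 loaded trips out, with a return between consecutive ones — at least 5 crossings.
The safety rule pushes this higher. Following every safe sequence of crossings, the most of the 6 that can be at the dry ground as the punt arrives there on crossings 5, 7 is 4, 5 respectively — never all 6.
So no plan with fewer than 9 crossings exists, and this one achieves 9:
1. Warden goes to the dry ground with sample E and sample J.  [the marsh camp: sample B, sample D, sample F, sample L | the dry ground: sample E, sample J]
2. Warden goes back to the marsh camp with sample J.  [the marsh camp: sample B, sample D, sample F, sample J, sample L | the dry ground: sample E]
3. Warden goes to the dry ground with sample B and sample D.  [the marsh camp: sample F, sample J, sample L | the dry ground: sample B, sample D, sample E]
4. Warden goes back to the marsh camp with sample E.  [the marsh camp: sample E, sample F, sample J, sample L | the dry ground: sample B, sample D]
5. Warden goes to the dry ground with sample J and sample L.  [the marsh camp: sample E, sample F | the dry ground: sample B, sample D, sample J, sample L]
6. Warden goes back to the marsh camp with sample J.  [the marsh camp: sample E, sample F, sample J | the dry ground: sample B, sample D, sample L]
7. Warden goes to the dry ground with sample F and sample J.  [the marsh camp: sample E | the dry ground: sample B, sample D, sample F, sample J, sample L]
8. Warden goes back to the marsh camp with sample J.  [the marsh camp: sample E, sample J | the dry ground: sample B, sample D, sample F, sample L]
9. Warden goes to the dry ground with sample E and sample J.  [the marsh camp: — | the dry ground: sample B, sample D, sample E, sample F, sample J, sample L]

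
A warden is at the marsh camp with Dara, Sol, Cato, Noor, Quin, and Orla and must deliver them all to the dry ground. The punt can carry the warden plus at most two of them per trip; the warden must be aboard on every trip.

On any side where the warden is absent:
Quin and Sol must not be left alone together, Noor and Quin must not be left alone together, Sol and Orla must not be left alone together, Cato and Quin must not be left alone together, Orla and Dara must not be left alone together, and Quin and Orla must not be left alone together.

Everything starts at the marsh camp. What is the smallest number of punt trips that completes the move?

Counting alone: the warden can take at most 2 across per trip to the dry ground, so moving all 6 needs at least 3 loaded trips out, with a return between consecutive ones — at least 5 crossings.
The safety rule pushes this higher. Following every safe sequence of crossings, the most of the 6 that can be at the dry ground as the punt arrives there on crossings 5, 7 is 4, 5 respectively — never all 6.
So no plan with fewer than 9 crossings exists, and this one achieves 9:
1. Warden goes to the dry ground with Orla and Quin.  [the marsh camp: Cato, Dara, Noor, Sol | the dry ground: Orla, Quin]
2. Warden goes back to the marsh camp with Quin.  [the marsh camp: Cato, Dara, Noor, Quin, Sol | the dry ground: Orla]
3. Warden goes to the dry ground with Dara and Quin.  [the marsh camp: Cato, Noor, Sol | the dry ground: Dara, Orla, Quin]
4. Warden goes back to the marsh camp with Orla.  [the marsh camp: Cato, Noor, Orla, Sol | the dry ground: Dara, Quin]
5. Warden goes to the dry ground with Cato and Sol.  [the marsh camp: Noor, Orla | the dry ground: Cato, Dara, Quin, Sol]
6. Warden goes back to the marsh camp with Quin.  [the marsh camp: Noor, Orla, Quin | the dry ground: Cato, Dara, Sol]
7. Warden goes to the dry ground with Noor and Quin.  [the marsh camp: Orla | the dry ground: Cato, Dara, Noor, Quin, Sol]
8. Warden goes back to the marsh camp with Quin.  [the marsh camp: Orla, Quin | the dry ground: Cato, Dara, Noor, Sol]
9. Warden goes to the dry ground with Orla and Quin.  [the marsh camp: — | the dry ground: Cato, Dara, Noor, Orla, Quin, Sol]

9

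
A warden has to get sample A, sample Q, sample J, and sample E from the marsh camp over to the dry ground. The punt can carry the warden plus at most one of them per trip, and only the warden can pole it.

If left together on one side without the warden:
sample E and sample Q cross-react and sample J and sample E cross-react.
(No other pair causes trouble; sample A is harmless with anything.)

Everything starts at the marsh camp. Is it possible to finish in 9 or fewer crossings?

Yes

Yes — this plan uses 9 crossings (≤ 9):
1. Warden goes to the dry ground with sample E.  [the marsh camp: sample A, sample J, sample Q | the dry ground: sample E]
2. Warden goes back to the marsh camp alone.  [the marsh camp: sample A, sample J, sample Q | the dry ground: sample E]
3. Warden goes to the dry ground with sample A.  [the marsh camp: sample J, sample Q | the dry ground: sample A, sample E]
4. Warden goes back to the marsh camp alone.  [the marsh camp: sample J, sample Q | the dry ground: sample A, sample E]
5. Warden goes to the dry ground with sample Q.  [the marsh camp: sample J | the dry ground: sample A, sample E, sample Q]
6. Warden goes back to the marsh camp with sample E.  [the marsh camp: sample E, sample J | the dry ground: sample A, sample Q]
7. Warden goes to the dry ground with sample J.  [the marsh camp: sample E | the dry ground: sample A, sample J, sample Q]
8. Warden goes back to the marsh camp alone.  [the marsh camp: sample E | the dry ground: sample A, sample J, sample Q]
9. Warden goes to the dry ground with sample E.  [the marsh camp: — | the dry ground: sample A, sample E, sample J, sample Q]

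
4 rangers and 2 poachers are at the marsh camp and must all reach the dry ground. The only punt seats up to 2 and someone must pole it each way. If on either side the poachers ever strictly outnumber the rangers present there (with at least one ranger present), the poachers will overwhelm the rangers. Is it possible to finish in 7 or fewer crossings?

No

Counting alone: each trip to the dry ground takes at most 2 across and each return brings at least 1 back, so after t trips out (and t−1 returns) at most 2t − (t−1) of the 6 are across; that first reaches 6 at t = 5, so at least 9 crossings are needed.
Since 7 < 9, 7 crossings cannot be enough. (The shortest complete plan in fact takes 9:)
1. 2 poachers → the dry ground.  (the marsh camp: 4R 0P; the dry ground: 0R 2P)
2. 1 poacher ← the marsh camp.  (the marsh camp: 4R 1P; the dry ground: 0R 1P)
3. 2 rangers → the dry ground.  (the marsh camp: 2R 1P; the dry ground: 2R 1P)
4. 1 poacher ← the marsh camp.  (the marsh camp: 2R 2P; the dry ground: 2R 0P)
5. 2 poachers → the dry ground.  (the marsh camp: 2R 0P; the dry ground: 2R 2P)
6. 1 poacher ← the marsh camp.  (the marsh camp: 2R 1P; the dry ground: 2R 1P)
7. 1 ranger and 1 poacher → the dry ground.  (the marsh camp: 1R 0P; the dry ground: 3R 2P)
8. 1 poacher ← the marsh camp.  (the marsh camp: 1R 1P; the dry ground: 3R 1P)
9. 1 ranger and 1 poacher → the dry ground.  (the marsh camp: 0R 0P; the dry ground: 4R 2P)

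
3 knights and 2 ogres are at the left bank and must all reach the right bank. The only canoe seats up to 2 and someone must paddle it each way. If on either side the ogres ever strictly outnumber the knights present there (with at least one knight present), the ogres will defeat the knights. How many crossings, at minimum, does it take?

Counting alone: each trip to the right bank takes at most 2 across and each return brings at least 1 back, so after t trips out (and t−1 returns) at most 2t − (t−1) of the 5 are across; that first reaches 5 at t = 4, so at least 7 crossings are needed.
The plan below uses exactly 7 crossings, so it is optimal:
1. 2 ogres → the right bank.  (the left bank: 3K 0O; the right bank: 0K 2O)
2. 1 ogre ← the left bank.  (the left bank: 3K 1O; the right bank: 0K 1O)
3. 2 knights → the right bank.  (the left bank: 1K 1O; the right bank: 2K 1O)
4. 1 knight ← the left bank.  (the left bank: 2K 1O; the right bank: 1K 1O)
5. 1 knight and 1 ogre → the right bank.  (the left bank: 1K 0O; the right bank: 2K 2O)
6. 1 ogre ← the left bank.  (the left bank: 1K 1O; the right bank: 2K 1O)
7. 1 knight and 1 ogre → the right bank.  (the left bank: 0K 0O; the right bank: 3K 2O)

7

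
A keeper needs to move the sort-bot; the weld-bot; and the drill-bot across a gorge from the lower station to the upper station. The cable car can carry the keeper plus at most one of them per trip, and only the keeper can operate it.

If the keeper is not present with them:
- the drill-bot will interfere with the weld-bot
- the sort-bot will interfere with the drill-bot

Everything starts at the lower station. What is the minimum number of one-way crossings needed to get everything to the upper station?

Counting alone: the keeper can take at most 1 across per trip to the upper station, so moving all 3 needs at least 3 loaded trips out, with a return between consecutive ones — at least 5 crossings.
The safety rule pushes this higher. Following every safe sequence of crossings, the most of the 3 that can be at the upper station as the cable car arrives there on crossing 5 is 2 — never all 3.
So no plan with fewer than 7 crossings exists, and this one achieves 7:
1. Keeper goes to the upper station with the drill-bot.
2. Keeper goes back to the lower station alone.
3. Keeper goes to the upper station with the sort-bot.
4. Keeper goes back to the lower station with the drill-bot.
5. Keeper goes to the upper station with the weld-bot.
6. Keeper goes back to the lower station alone.
7. Keeper goes to the upper station with the drill-bot.

7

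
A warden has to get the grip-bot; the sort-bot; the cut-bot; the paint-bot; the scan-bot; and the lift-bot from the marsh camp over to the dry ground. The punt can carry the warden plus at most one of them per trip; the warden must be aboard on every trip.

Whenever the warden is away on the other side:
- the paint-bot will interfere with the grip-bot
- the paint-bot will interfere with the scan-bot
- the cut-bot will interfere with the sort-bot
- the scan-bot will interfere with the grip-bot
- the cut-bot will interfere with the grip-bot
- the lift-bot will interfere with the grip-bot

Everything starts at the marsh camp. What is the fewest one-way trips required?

Whatever the first load, the items left behind include a forbidden pair without the warden. No opening move is safe, so no plan exists.

impossible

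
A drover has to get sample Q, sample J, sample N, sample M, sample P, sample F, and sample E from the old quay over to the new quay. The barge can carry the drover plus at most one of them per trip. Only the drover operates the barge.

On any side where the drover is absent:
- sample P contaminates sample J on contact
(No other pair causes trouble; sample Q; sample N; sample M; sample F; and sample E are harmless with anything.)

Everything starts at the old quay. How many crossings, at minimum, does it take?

13

Counting alone: the drover can take at most 1 across per trip to the new quay, so moving all 7 needs at least 7 loaded trips out, with a return between consecutive ones — at least 13 crossings.
The plan below uses exactly 13 crossings, so it is optimal:
1. Drover goes to the new quay with sample J.
2. Drover goes back to the old quay alone.
3. Drover goes to the new quay with sample Q.
4. Drover goes back to the old quay alone.
5. Drover goes to the new quay with sample N.
6. Drover goes back to the old quay alone.
7. Drover goes to the new quay with sample M.
8. Drover goes back to the old quay alone.
9. Drover goes to the new quay with sample F.
10. Drover goes back to the old quay alone.
11. Drover goes to the new quay with sample E.
12. Drover goes back to the old quay alone.
13. Drover goes to the new quay with sample P.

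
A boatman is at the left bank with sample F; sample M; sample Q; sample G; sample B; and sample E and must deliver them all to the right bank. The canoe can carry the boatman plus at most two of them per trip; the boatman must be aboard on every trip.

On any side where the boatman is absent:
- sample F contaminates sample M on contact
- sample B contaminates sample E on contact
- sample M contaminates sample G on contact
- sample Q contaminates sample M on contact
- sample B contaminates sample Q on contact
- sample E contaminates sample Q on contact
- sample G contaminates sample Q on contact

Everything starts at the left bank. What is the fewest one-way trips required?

impossible

Whatever the first load, the items left behind include a forbidden pair without the boatman. No opening move is safe, so no plan exists.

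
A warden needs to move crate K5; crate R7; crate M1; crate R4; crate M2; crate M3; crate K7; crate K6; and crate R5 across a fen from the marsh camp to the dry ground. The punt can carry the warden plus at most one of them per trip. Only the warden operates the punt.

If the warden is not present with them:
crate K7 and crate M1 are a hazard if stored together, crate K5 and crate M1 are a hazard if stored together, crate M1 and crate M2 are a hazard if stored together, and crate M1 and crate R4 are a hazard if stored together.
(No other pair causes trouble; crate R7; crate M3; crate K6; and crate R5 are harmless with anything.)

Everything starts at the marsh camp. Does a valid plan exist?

Following every safe sequence of crossings from the start, the most of the 9 that can be at the dry ground as the punt arrives there on crossings 1, 3, 5, 7, 9, 11 is 1, 2, 3, 4, 5, 6 respectively; the best ever achieved is 6 of 9.
From crossing 13 on, no configuration arises that was not already reachable earlier: only 176 distinct safe configurations (who is on which side, and where the punt is) can ever be reached, none of them has everyone across, and every continuation just revisits them. So no valid plan exists.

No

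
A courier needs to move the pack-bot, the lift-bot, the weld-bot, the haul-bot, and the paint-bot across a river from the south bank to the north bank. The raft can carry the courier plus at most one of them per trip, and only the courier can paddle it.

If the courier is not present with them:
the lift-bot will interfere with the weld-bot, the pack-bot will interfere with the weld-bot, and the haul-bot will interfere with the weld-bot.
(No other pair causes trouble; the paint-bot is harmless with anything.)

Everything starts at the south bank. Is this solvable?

No

Following every safe sequence of crossings from the start, the most of the 5 that can be at the north bank as the raft arrives there on crossings 1, 3, 5 is 1, 2, 3 respectively; the best ever achieved is 3 of 5.
From crossing 7 on, no configuration arises that was not already reachable earlier: only 18 distinct safe configurations (who is on which side, and where the raft is) can ever be reached, none of them has everyone across, and every continuation just revisits them. So no valid plan exists.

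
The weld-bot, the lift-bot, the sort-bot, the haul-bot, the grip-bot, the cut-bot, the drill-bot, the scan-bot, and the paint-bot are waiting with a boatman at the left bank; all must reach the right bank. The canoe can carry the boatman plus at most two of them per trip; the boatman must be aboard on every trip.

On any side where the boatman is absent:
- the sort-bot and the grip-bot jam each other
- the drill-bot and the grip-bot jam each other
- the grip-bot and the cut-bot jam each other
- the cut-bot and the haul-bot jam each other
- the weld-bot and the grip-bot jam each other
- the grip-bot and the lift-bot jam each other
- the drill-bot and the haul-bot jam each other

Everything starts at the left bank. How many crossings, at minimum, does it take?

Counting alone: the boatman can take at most 2 across per trip to the right bank, so moving all 9 needs at least 5 loaded trips out, with a return between consecutive ones — at least 9 crossings.
The safety rule pushes this higher. Following every safe sequence of crossings, the most of the 9 that can be at the right bank as the canoe arrives there on crossing 9 is 8 — never all 9.
So no plan with fewer than 11 crossings exists, and this one achieves 11:
1. Boatman goes to the right bank with the grip-bot and the haul-bot.
2. Boatman goes back to the left bank alone.
3. Boatman goes to the right bank with the lift-bot and the weld-bot.
4. Boatman goes back to the left bank with the grip-bot.
5. Boatman goes to the right bank with the grip-bot and the sort-bot.
6. Boatman goes back to the left bank with the grip-bot.
7. Boatman goes to the right bank with the cut-bot and the drill-bot.
8. Boatman goes back to the left bank with the haul-bot.
9. Boatman goes to the right bank with the paint-bot and the scan-bot.
10. Boatman goes back to the left bank alone.
11. Boatman goes to the right bank with the grip-bot and the haul-bot.

11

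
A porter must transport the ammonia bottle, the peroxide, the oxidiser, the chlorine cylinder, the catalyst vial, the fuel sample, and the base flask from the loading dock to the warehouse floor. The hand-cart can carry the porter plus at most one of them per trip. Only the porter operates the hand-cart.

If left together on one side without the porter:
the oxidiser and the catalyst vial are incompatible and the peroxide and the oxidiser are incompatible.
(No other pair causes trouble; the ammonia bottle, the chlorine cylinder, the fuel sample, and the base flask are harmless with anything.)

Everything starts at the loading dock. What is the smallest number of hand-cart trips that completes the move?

15

Counting alone: the porter can take at most 1 across per trip to the warehouse floor, so moving all 7 needs at least 7 loaded trips out, with a return between consecutive ones — at least 13 crossings.
The safety rule pushes this higher. Following every safe sequence of crossings, the most of the 7 that can be at the warehouse floor as the hand-cart arrives there on crossing 13 is 6 — never all 7.
So no plan with fewer than 15 crossings exists, and this one achieves 15:
1. Porter goes to the warehouse floor with the oxidiser.
2. Porter goes back to the loading dock alone.
3. Porter goes to the warehouse floor with the ammonia bottle.
4. Porter goes back to the loading dock alone.
5. Porter goes to the warehouse floor with the peroxide.
6. Porter goes back to the loading dock with the oxidiser.
7. Porter goes to the warehouse floor with the catalyst vial.
8. Porter goes back to the loading dock alone.
9. Porter goes to the warehouse floor with the chlorine cylinder.
10. Porter goes back to the loading dock alone.
11. Porter goes to the warehouse floor with the fuel sample.
12. Porter goes back to the loading dock alone.
13. Porter goes to the warehouse floor with the base flask.
14. Porter goes back to the loading dock alone.
15. Porter goes to the warehouse floor with the oxidiser.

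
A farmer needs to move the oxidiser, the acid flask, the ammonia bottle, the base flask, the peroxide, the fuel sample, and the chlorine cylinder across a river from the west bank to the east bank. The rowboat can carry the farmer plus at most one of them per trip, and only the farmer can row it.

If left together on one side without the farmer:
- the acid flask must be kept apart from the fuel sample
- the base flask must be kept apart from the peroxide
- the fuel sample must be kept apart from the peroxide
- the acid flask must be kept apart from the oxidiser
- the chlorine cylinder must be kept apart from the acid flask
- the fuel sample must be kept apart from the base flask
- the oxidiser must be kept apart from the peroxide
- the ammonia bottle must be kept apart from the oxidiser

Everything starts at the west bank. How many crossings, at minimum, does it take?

impossible

Whatever the first load, the items left behind include a forbidden pair without the farmer. No opening move is safe, so no plan exists.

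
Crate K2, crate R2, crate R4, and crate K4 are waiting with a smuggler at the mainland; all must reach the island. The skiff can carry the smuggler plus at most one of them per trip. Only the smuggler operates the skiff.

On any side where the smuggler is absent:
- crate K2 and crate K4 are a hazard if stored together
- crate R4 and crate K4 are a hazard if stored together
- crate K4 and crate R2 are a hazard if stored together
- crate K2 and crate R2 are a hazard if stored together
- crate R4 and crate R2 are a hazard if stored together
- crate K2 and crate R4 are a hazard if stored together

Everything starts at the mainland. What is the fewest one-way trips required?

Whatever the first load, the items left behind include a forbidden pair without the smuggler. No opening move is safe, so no plan exists.

impossible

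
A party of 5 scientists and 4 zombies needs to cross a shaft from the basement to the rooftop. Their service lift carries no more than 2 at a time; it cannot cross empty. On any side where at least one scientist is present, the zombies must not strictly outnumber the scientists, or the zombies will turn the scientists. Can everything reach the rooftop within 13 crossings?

Counting alone: each trip to the rooftop takes at most 2 across and each return brings at least 1 back, so after t trips out (and t−1 returns) at most 2t − (t−1) of the 9 are across; that first reaches 9 at t = 8, so at least 15 crossings are needed.
Since 13 < 15, 13 crossings cannot be enough. (The shortest complete plan in fact takes 15:)
1. 2 zombies → the rooftop.  (the basement: 5S 2Z; the rooftop: 0S 2Z)
2. 1 zombie ← the basement.  (the basement: 5S 3Z; the rooftop: 0S 1Z)
3. 2 zombies → the rooftop.  (the basement: 5S 1Z; the rooftop: 0S 3Z)
4. 1 zombie ← the basement.  (the basement: 5S 2Z; the rooftop: 0S 2Z)
5. 2 scientists → the rooftop.  (the basement: 3S 2Z; the rooftop: 2S 2Z)
6. 1 zombie ← the basement.  (the basement: 3S 3Z; the rooftop: 2S 1Z)
7. 1 scientist and 1 zombie → the rooftop.  (the basement: 2S 2Z; the rooftop: 3S 2Z)
8. 1 scientist ← the basement.  (the basement: 3S 2Z; the rooftop: 2S 2Z)
9. 1 scientist and 1 zombie → the rooftop.  (the basement: 2S 1Z; the rooftop: 3S 3Z)
10. 1 zombie ← the basement.  (the basement: 2S 2Z; the rooftop: 3S 2Z)
11. 1 scientist and 1 zombie → the rooftop.  (the basement: 1S 1Z; the rooftop: 4S 3Z)
12. 1 scientist ← the basement.  (the basement: 2S 1Z; the rooftop: 3S 3Z)
13. 1 scientist and 1 zombie → the rooftop.  (the basement: 1S 0Z; the rooftop: 4S 4Z)
14. 1 zombie ← the basement.  (the basement: 1S 1Z; the rooftop: 4S 3Z)
15. 1 scientist and 1 zombie → the rooftop.  (the basement: 0S 0Z; the rooftop: 5S 4Z)

No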